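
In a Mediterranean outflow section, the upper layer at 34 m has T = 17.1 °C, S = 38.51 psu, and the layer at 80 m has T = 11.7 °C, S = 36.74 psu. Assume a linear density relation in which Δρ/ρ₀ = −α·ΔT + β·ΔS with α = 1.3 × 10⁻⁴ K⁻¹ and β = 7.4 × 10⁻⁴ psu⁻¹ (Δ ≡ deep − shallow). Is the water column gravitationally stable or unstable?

unstable

ΔT = 11.7 − 17.1 = -5.4 K and ΔS = 36.74 − 38.51 = -1.77 psu (deep − shallow).
−αΔT = 7.02 × 10⁻⁴; βΔS = -1.3098 × 10⁻³; sum Δρ/ρ₀ = -6.078 × 10⁻⁴.
Δρ/ρ₀ < 0, so Δρ < 0: deeper water is lighter → statically unstable; the column would overturn.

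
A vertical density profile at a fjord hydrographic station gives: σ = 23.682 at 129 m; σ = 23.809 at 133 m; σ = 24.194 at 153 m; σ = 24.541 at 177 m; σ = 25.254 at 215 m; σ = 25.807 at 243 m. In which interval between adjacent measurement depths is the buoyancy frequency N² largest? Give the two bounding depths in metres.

Compute the density gradient over each adjacent pair:
  129–133 m: Δρ/Δz = 0.127/4 = 0.032 kg m⁻⁴
  133–153 m: Δρ/Δz = 0.385/20 = 0.019 kg m⁻⁴
  153–177 m: Δρ/Δz = 0.347/24 = 0.014 kg m⁻⁴
  177–215 m: Δρ/Δz = 0.713/38 = 0.019 kg m⁻⁴
  215–243 m: Δρ/Δz = 0.553/28 = 0.020 kg m⁻⁴
The largest gradient is in the 129–133 m interval — the pycnocline.

129–133 m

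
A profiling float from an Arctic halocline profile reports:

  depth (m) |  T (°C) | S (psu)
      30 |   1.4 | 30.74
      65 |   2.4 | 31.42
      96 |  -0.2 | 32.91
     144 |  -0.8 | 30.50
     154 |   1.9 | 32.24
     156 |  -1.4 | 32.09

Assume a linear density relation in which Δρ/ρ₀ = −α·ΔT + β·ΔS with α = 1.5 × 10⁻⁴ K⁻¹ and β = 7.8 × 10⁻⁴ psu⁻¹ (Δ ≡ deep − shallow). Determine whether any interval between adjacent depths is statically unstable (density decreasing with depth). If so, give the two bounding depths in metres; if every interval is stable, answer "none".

96–144 m

Evaluate Δρ/ρ₀ = −αΔT + βΔS across each adjacent pair:
  30–65 m: −αΔT+βΔS = −(1.5 × 10⁻⁴)(+1.0)+(7.8 × 10⁻⁴)(+0.68) = 3.8 × 10⁻⁴ → stable
  65–96 m: −αΔT+βΔS = −(1.5 × 10⁻⁴)(-2.6)+(7.8 × 10⁻⁴)(+1.49) = 1.6 × 10⁻³ → stable
  96–144 m: −αΔT+βΔS = −(1.5 × 10⁻⁴)(-0.6)+(7.8 × 10⁻⁴)(-2.41) = -1.8 × 10⁻³ → UNSTABLE
  144–154 m: −αΔT+βΔS = −(1.5 × 10⁻⁴)(+2.7)+(7.8 × 10⁻⁴)(+1.74) = 9.5 × 10⁻⁴ → stable
  154–156 m: −αΔT+βΔS = −(1.5 × 10⁻⁴)(-3.3)+(7.8 × 10⁻⁴)(-0.15) = 3.8 × 10⁻⁴ → stable
The 96–144 m interval has Δρ < 0: lighter water underlies denser water.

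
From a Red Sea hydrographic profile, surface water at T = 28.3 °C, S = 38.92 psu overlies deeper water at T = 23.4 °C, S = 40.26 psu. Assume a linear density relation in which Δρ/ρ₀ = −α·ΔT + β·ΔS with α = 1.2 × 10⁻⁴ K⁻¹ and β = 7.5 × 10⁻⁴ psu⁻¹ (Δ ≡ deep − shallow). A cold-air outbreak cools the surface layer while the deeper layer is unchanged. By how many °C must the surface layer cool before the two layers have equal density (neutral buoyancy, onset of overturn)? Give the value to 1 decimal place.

Neutral buoyancy requires Δρ = 0, i.e. −α(T_deep − T_surf′) + β(S_deep − S_surf) = 0.
T_surf′ = T_deep − (β/α)·ΔS = 23.4 − (7.5 × 10⁻⁴/1.2 × 10⁻⁴)·(+1.34) = 15.025 °C.
Cooling required: 28.3 − (15.025) = 13.275 °C.

13.3 °C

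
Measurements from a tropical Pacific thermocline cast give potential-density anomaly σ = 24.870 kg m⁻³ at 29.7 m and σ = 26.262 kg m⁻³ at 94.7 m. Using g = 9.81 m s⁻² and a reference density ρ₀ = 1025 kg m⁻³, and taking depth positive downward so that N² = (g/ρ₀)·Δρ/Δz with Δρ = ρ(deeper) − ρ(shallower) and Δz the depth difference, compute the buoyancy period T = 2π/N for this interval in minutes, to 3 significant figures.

Δρ = 1026.262 − 1024.870 = 1.392 kg m⁻³ over Δz = 94.7 − 29.7 = 65 m.
N² = (9.81/1025) × (1.392/65) = 2.0496 × 10⁻⁴ s⁻².
N = √(2.0496 × 10⁻⁴) = 0.014316 rad s⁻¹, so T = 2π/N = 438.89 s = 7.3148 min ≈ 7.31 min.

7.31 min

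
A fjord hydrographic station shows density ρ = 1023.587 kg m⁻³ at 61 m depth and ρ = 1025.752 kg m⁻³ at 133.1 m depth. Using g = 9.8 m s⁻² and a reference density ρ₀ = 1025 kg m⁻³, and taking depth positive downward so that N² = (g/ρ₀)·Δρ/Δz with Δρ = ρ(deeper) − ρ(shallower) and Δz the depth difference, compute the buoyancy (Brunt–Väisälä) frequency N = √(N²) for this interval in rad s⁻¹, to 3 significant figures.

Δρ = 1025.752 − 1023.587 = 2.165 kg m⁻³ over Δz = 133.1 − 61 = 72.1 m.
N² = (9.8/1025) × (2.165/72.1) = 2.8709 × 10⁻⁴ s⁻².
N = √(2.8709 × 10⁻⁴) = 0.016944 rad s⁻¹ ≈ 0.0169 rad s⁻¹.

0.0169 rad s⁻¹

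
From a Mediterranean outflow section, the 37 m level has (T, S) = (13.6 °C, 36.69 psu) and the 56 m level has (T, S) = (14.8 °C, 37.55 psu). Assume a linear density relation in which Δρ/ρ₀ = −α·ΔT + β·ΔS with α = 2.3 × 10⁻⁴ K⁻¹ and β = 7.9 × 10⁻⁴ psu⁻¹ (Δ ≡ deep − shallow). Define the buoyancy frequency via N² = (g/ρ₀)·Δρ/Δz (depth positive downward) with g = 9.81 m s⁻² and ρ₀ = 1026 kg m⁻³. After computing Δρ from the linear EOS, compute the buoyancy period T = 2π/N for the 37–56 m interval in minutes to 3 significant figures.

ΔT = +1.2 K, ΔS = +0.86 psu (deep − shallow).
Δρ/ρ₀ = −αΔT + βΔS = -2.76 × 10⁻⁴ + 6.794 × 10⁻⁴ = 4.034 × 10⁻⁴, so Δρ ≈ 0.4139 kg m⁻³.
N² = (g/ρ₀)·Δρ/Δz = g·(Δρ/ρ₀)/Δz = 9.81 × 4.034 × 10⁻⁴ / 19 = 2.0828 × 10⁻⁴ s⁻².
N = √(2.0828 × 10⁻⁴) = 0.014432 rad s⁻¹ → T = 2π/N = 435.36 s = 7.2560 min ≈ 7.26 min.

7.26 min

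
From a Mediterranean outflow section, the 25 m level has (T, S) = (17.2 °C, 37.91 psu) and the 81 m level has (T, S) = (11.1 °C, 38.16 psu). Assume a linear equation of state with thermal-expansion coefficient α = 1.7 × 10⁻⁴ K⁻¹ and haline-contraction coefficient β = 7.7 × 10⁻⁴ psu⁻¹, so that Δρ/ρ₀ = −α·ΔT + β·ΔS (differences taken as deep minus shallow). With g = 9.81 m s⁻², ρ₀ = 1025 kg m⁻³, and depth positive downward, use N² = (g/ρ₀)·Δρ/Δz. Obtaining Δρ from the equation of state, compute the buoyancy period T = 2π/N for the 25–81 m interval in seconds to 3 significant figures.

ΔT = -6.1 K, ΔS = +0.25 psu (deep − shallow).
Δρ/ρ₀ = −αΔT + βΔS = 1.037 × 10⁻³ + 1.925 × 10⁻⁴ = 1.2295 × 10⁻³, so Δρ ≈ 1.260 kg m⁻³.
N² = (g/ρ₀)·Δρ/Δz = g·(Δρ/ρ₀)/Δz = 9.81 × 1.2295 × 10⁻³ / 56 = 2.1538 × 10⁻⁴ s⁻².
N = √(2.1538 × 10⁻⁴) = 0.014676 rad s⁻¹ → T = 2π/N = 428.13 s ≈ 428 s.

428 s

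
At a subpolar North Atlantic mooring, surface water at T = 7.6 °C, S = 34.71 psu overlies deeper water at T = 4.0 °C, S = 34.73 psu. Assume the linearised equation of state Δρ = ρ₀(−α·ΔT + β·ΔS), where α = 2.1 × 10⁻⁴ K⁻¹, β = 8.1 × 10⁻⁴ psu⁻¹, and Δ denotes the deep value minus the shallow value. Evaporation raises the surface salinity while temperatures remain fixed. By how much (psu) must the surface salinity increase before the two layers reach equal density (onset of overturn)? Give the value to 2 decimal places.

0.95 psu

Neutral buoyancy requires −α(T_deep − T_surf) + β(S_deep − S_surf′) = 0.
S_surf′ = S_deep − (α/β)·ΔT = 34.73 − (2.1 × 10⁻⁴/8.1 × 10⁻⁴)·(-3.6) = 35.6633 psu.
Increase required: 35.6633 − 34.71 = 0.9533 psu.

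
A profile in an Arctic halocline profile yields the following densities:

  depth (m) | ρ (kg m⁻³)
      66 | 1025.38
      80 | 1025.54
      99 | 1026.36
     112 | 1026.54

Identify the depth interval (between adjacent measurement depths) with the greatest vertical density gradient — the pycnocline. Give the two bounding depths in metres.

80–99 m

Compute the density gradient over each adjacent pair:
  66–80 m: Δρ/Δz = 0.16/14 = 0.011 kg m⁻⁴
  80–99 m: Δρ/Δz = 0.82/19 = 0.043 kg m⁻⁴
  99–112 m: Δρ/Δz = 0.18/13 = 0.014 kg m⁻⁴
The largest gradient is in the 80–99 m interval — the pycnocline.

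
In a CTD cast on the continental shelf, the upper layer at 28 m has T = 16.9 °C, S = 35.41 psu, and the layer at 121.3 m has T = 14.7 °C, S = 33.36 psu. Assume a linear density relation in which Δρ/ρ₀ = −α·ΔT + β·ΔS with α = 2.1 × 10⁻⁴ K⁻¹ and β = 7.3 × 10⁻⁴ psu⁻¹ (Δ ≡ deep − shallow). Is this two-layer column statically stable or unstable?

unstable

ΔT = 14.7 − 16.9 = -2.2 K and ΔS = 33.36 − 35.41 = -2.05 psu (deep − shallow).
−αΔT = 4.62 × 10⁻⁴; βΔS = -1.4965 × 10⁻³; sum Δρ/ρ₀ = -1.0345 × 10⁻³.
Δρ/ρ₀ < 0, so Δρ < 0: deeper water is lighter → statically unstable; the column would overturn.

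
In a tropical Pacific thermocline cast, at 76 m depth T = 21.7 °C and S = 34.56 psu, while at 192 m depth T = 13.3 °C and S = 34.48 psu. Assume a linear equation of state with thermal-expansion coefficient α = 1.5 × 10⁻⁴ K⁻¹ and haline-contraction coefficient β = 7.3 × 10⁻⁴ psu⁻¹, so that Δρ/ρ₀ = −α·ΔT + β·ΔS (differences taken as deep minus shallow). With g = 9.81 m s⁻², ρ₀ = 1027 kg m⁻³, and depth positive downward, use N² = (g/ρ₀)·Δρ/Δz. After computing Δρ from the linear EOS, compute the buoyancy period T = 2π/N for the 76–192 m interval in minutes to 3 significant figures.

ΔT = -8.4 K, ΔS = -0.08 psu (deep − shallow).
Δρ/ρ₀ = −αΔT + βΔS = 1.26 × 10⁻³ − 5.84 × 10⁻⁵ = 1.2016 × 10⁻³, so Δρ ≈ 1.234 kg m⁻³.
N² = (g/ρ₀)·Δρ/Δz = g·(Δρ/ρ₀)/Δz = 9.81 × 1.2016 × 10⁻³ / 116 = 1.0162 × 10⁻⁴ s⁻².
N = √(1.0162 × 10⁻⁴) = 0.010081 rad s⁻¹ → T = 2π/N = 623.27 s = 10.388 min ≈ 10.4 min.

10.4 min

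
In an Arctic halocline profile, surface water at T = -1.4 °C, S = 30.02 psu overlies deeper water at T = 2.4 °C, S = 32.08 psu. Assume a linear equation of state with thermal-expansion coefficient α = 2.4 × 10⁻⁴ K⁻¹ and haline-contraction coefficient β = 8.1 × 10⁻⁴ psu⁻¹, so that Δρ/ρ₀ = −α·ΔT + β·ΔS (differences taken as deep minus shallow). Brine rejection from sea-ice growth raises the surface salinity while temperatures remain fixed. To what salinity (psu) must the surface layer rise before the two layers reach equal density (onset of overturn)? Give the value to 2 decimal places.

Neutral buoyancy requires −α(T_deep − T_surf) + β(S_deep − S_surf′) = 0.
S_surf′ = S_deep − (α/β)·ΔT = 32.08 − (2.4 × 10⁻⁴/8.1 × 10⁻⁴)·(+3.8) = 30.9541 psu.
Increase required: 30.9541 − 30.02 = 0.9341 psu.

30.95 psu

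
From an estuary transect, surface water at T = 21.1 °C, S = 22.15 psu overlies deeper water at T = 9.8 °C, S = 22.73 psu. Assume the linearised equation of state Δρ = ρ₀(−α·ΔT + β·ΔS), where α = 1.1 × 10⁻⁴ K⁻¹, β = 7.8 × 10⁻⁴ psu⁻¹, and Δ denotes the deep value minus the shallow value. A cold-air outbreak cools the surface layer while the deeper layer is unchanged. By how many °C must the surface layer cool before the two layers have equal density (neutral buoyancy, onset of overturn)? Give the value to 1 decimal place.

15.4 °C

Neutral buoyancy requires Δρ = 0, i.e. −α(T_deep − T_surf′) + β(S_deep − S_surf) = 0.
T_surf′ = T_deep − (β/α)·ΔS = 9.8 − (7.8 × 10⁻⁴/1.1 × 10⁻⁴)·(+0.58) = 5.687 °C.
Cooling required: 21.1 − (5.687) = 15.413 °C.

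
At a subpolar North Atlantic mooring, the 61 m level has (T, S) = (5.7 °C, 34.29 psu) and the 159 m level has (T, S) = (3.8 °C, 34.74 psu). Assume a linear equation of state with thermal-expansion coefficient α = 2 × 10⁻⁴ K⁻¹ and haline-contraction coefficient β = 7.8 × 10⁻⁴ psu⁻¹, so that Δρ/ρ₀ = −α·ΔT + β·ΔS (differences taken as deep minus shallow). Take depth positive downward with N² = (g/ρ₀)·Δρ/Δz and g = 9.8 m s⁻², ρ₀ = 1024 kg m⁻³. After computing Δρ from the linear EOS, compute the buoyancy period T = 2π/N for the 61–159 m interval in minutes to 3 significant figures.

12.2 min

ΔT = -1.9 K, ΔS = +0.45 psu (deep − shallow).
Δρ/ρ₀ = −αΔT + βΔS = 3.80 × 10⁻⁴ + 3.51 × 10⁻⁴ = 7.31 × 10⁻⁴, so Δρ ≈ 0.7485 kg m⁻³.
N² = (g/ρ₀)·Δρ/Δz = g·(Δρ/ρ₀)/Δz = 9.8 × 7.31 × 10⁻⁴ / 98 = 7.3100 × 10⁻⁵ s⁻².
N = √(7.3100 × 10⁻⁵) = 8.5499 × 10⁻³ rad s⁻¹ → T = 2π/N = 734.88 s = 12.248 min ≈ 12.2 min.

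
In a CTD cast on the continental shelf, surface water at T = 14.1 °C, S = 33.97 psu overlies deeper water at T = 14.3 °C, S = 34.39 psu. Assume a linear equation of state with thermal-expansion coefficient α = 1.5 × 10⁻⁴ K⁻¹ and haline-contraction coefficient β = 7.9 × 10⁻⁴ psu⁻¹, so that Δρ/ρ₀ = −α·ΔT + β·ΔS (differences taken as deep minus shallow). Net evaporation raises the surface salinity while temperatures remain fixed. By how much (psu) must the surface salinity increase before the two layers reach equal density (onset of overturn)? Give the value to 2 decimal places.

0.38 psu

Neutral buoyancy requires −α(T_deep − T_surf) + β(S_deep − S_surf′) = 0.
S_surf′ = S_deep − (α/β)·ΔT = 34.39 − (1.5 × 10⁻⁴/7.9 × 10⁻⁴)·(+0.2) = 34.3520 psu.
Increase required: 34.3520 − 33.97 = 0.3820 psu.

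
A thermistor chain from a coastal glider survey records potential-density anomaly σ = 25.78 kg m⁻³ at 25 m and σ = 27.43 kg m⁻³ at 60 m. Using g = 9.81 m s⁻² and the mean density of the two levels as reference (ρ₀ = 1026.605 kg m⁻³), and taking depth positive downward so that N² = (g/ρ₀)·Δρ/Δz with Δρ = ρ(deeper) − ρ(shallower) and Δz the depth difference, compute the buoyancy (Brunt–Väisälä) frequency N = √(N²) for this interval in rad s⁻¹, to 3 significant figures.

0.0212 rad s⁻¹

Δρ = 1027.43 − 1025.78 = 1.65 kg m⁻³ over Δz = 60 − 25 = 35 m.
N² = (9.81/1026.605) × (1.65/35) = 4.5049 × 10⁻⁴ s⁻².
N = √(4.5049 × 10⁻⁴) = 0.021225 rad s⁻¹ ≈ 0.0212 rad s⁻¹.
N² > 0, so the interval is statically stable.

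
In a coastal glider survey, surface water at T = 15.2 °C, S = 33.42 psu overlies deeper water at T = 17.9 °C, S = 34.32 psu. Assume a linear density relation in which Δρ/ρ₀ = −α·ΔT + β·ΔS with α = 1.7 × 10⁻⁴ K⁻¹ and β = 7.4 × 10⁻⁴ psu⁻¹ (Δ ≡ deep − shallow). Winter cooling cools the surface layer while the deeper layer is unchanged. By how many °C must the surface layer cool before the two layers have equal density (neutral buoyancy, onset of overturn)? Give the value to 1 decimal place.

Neutral buoyancy requires Δρ = 0, i.e. −α(T_deep − T_surf′) + β(S_deep − S_surf) = 0.
T_surf′ = T_deep − (β/α)·ΔS = 17.9 − (7.4 × 10⁻⁴/1.7 × 10⁻⁴)·(+0.90) = 13.982 °C.
Cooling required: 15.2 − (13.982) = 1.218 °C.

1.2 °C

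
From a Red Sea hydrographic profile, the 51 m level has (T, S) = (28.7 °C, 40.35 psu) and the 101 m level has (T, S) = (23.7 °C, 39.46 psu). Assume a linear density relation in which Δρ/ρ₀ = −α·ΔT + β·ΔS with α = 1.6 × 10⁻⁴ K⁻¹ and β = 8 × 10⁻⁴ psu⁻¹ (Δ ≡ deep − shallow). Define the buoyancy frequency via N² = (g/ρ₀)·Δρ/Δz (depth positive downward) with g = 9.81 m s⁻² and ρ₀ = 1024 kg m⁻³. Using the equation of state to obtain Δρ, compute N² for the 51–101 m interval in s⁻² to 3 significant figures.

1.73 × 10⁻⁵ s⁻²

ΔT = -5.0 K, ΔS = -0.89 psu (deep − shallow).
Δρ/ρ₀ = −αΔT + βΔS = 8.00 × 10⁻⁴ − 7.12 × 10⁻⁴ = 8.80 × 10⁻⁵, so Δρ ≈ 0.09011 kg m⁻³.
N² = (g/ρ₀)·Δρ/Δz = g·(Δρ/ρ₀)/Δz = 9.81 × 8.80 × 10⁻⁵ / 50 = 1.7266 × 10⁻⁵ s⁻² ≈ 1.73 × 10⁻⁵ s⁻².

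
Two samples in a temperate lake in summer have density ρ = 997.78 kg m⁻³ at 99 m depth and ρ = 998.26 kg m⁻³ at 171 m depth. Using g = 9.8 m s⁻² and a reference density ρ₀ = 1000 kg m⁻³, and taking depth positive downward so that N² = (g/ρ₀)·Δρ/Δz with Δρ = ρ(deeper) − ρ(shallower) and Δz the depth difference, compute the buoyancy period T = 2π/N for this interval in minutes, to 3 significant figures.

13.0 min

Δρ = 998.26 − 997.78 = 0.48 kg m⁻³ over Δz = 171 − 99 = 72 m.
N² = (9.8/1000) × (0.48/72) = 6.5333 × 10⁻⁵ s⁻².
N = √(6.5333 × 10⁻⁵) = 8.0829 × 10⁻³ rad s⁻¹, so T = 2π/N = 777.34 s = 12.956 min ≈ 13.0 min.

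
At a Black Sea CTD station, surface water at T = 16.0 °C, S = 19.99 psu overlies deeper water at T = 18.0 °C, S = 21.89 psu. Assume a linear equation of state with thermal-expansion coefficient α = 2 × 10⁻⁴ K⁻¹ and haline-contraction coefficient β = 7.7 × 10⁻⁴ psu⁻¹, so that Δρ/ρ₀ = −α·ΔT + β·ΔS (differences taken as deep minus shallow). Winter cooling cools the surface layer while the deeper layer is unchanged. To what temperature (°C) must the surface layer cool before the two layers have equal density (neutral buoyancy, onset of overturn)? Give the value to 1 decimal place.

10.7 °C

Neutral buoyancy requires Δρ = 0, i.e. −α(T_deep − T_surf′) + β(S_deep − S_surf) = 0.
T_surf′ = T_deep − (β/α)·ΔS = 18.0 − (7.7 × 10⁻⁴/2 × 10⁻⁴)·(+1.90) = 10.685 °C.
Cooling required: 16.0 − (10.685) = 5.315 °C.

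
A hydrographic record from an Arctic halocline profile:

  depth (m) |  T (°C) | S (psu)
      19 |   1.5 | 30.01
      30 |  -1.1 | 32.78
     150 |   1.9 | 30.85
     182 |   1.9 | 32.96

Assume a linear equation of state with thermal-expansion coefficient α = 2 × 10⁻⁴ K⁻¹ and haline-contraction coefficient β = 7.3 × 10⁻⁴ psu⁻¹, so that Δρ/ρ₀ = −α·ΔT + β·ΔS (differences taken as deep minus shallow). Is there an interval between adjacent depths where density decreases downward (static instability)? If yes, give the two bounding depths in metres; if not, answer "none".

30–150 m

Evaluate Δρ/ρ₀ = −αΔT + βΔS across each adjacent pair:
  19–30 m: −αΔT+βΔS = −(2 × 10⁻⁴)(-2.6)+(7.3 × 10⁻⁴)(+2.77) = 2.5 × 10⁻³ → stable
  30–150 m: −αΔT+βΔS = −(2 × 10⁻⁴)(+3.0)+(7.3 × 10⁻⁴)(-1.93) = -2.0 × 10⁻³ → UNSTABLE
  150–182 m: −αΔT+βΔS = −(2 × 10⁻⁴)(+0.0)+(7.3 × 10⁻⁴)(+2.11) = 1.5 × 10⁻³ → stable
The 30–150 m interval has Δρ < 0: lighter water underlies denser water.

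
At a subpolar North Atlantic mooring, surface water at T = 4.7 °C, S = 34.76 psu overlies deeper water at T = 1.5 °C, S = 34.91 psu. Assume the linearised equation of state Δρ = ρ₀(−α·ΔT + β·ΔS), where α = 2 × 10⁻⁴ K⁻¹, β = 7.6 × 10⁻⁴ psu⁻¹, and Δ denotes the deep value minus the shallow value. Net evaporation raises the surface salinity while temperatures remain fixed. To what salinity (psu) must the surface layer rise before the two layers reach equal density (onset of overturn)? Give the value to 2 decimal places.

Neutral buoyancy requires −α(T_deep − T_surf) + β(S_deep − S_surf′) = 0.
S_surf′ = S_deep − (α/β)·ΔT = 34.91 − (2 × 10⁻⁴/7.6 × 10⁻⁴)·(-3.2) = 35.7521 psu.
Increase required: 35.7521 − 34.76 = 0.9921 psu.

35.75 psu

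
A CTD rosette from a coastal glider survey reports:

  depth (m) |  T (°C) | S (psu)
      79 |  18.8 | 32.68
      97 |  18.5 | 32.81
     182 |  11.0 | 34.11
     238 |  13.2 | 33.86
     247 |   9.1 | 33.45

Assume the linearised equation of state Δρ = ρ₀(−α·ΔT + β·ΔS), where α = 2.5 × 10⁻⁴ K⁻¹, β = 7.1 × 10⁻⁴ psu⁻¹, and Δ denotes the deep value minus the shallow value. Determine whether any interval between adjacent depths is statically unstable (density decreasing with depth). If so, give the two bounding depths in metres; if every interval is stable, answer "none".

Evaluate Δρ/ρ₀ = −αΔT + βΔS across each adjacent pair:
  79–97 m: −αΔT+βΔS = −(2.5 × 10⁻⁴)(-0.3)+(7.1 × 10⁻⁴)(+0.13) = 1.7 × 10⁻⁴ → stable
  97–182 m: −αΔT+βΔS = −(2.5 × 10⁻⁴)(-7.5)+(7.1 × 10⁻⁴)(+1.30) = 2.8 × 10⁻³ → stable
  182–238 m: −αΔT+βΔS = −(2.5 × 10⁻⁴)(+2.2)+(7.1 × 10⁻⁴)(-0.25) = -7.3 × 10⁻⁴ → UNSTABLE
  238–247 m: −αΔT+βΔS = −(2.5 × 10⁻⁴)(-4.1)+(7.1 × 10⁻⁴)(-0.41) = 7.3 × 10⁻⁴ → stable
The 182–238 m interval has Δρ < 0: lighter water underlies denser water.

182–238 m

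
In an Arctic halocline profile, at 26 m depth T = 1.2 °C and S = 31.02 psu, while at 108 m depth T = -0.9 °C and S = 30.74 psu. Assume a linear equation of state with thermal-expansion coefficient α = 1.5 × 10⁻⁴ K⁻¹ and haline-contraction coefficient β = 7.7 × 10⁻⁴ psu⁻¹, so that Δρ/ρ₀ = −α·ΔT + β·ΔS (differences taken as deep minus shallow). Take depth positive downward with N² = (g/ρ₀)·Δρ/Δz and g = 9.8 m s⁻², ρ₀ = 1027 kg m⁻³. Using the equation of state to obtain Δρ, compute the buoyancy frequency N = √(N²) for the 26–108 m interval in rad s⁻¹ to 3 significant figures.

ΔT = -2.1 K, ΔS = -0.28 psu (deep − shallow).
Δρ/ρ₀ = −αΔT + βΔS = 3.15 × 10⁻⁴ − 2.156 × 10⁻⁴ = 9.94 × 10⁻⁵, so Δρ ≈ 0.1021 kg m⁻³.
N² = (g/ρ₀)·Δρ/Δz = g·(Δρ/ρ₀)/Δz = 9.8 × 9.94 × 10⁻⁵ / 82 = 1.1880 × 10⁻⁵ s⁻².
N = √(1.1880 × 10⁻⁵) = 3.4467 × 10⁻³ rad s⁻¹ ≈ 3.45 × 10⁻³ rad s⁻¹.

3.45 × 10⁻³ rad s⁻¹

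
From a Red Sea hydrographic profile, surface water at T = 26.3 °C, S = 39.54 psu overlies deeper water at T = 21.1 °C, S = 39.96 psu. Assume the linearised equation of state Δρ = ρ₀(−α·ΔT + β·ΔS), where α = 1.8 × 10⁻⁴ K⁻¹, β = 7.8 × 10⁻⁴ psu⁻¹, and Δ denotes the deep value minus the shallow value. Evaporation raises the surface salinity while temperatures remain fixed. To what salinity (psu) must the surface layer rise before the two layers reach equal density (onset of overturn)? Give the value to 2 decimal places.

41.16 psu

Neutral buoyancy requires −α(T_deep − T_surf) + β(S_deep − S_surf′) = 0.
S_surf′ = S_deep − (α/β)·ΔT = 39.96 − (1.8 × 10⁻⁴/7.8 × 10⁻⁴)·(-5.2) = 41.1600 psu.
Increase required: 41.1600 − 39.54 = 1.6200 psu.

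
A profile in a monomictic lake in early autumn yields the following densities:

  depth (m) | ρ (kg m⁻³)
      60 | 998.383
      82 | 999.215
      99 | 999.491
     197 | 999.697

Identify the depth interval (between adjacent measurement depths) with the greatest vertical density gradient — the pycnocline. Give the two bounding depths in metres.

60–82 m

Compute the density gradient over each adjacent pair:
  60–82 m: Δρ/Δz = 0.832/22 = 0.038 kg m⁻⁴
  82–99 m: Δρ/Δz = 0.276/17 = 0.016 kg m⁻⁴
  99–197 m: Δρ/Δz = 0.206/98 = 2.1 × 10⁻³ kg m⁻⁴
The largest gradient is in the 60–82 m interval — the pycnocline.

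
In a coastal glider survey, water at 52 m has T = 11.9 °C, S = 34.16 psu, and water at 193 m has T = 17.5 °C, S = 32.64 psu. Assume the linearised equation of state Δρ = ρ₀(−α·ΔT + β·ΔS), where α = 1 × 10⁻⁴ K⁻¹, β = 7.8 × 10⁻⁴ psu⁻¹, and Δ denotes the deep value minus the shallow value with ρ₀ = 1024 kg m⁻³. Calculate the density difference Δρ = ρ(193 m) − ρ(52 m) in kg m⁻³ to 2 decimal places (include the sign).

ΔT = +5.6 K, ΔS = -1.52 psu (deep − shallow).
Δρ/ρ₀ = −(1 × 10⁻⁴)(+5.6) + (7.8 × 10⁻⁴)(-1.52) = -1.7456 × 10⁻³.
Δρ = 1024 × (-1.7456 × 10⁻³) = -1.79 kg m⁻³.
Negative Δρ: lighter below, statically unstable.

-1.79 kg m⁻³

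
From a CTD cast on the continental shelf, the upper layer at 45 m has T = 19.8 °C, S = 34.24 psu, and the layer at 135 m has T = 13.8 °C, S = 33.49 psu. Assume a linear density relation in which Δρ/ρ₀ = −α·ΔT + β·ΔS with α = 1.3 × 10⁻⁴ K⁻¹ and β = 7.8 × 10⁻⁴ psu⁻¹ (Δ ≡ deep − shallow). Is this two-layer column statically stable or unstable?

ΔT = 13.8 − 19.8 = -6.0 K and ΔS = 33.49 − 34.24 = -0.75 psu (deep − shallow).
−αΔT = 7.80 × 10⁻⁴; βΔS = -5.85 × 10⁻⁴; sum Δρ/ρ₀ = 1.95 × 10⁻⁴.
Δρ/ρ₀ > 0, so Δρ > 0: deeper water is denser → statically stable.

stable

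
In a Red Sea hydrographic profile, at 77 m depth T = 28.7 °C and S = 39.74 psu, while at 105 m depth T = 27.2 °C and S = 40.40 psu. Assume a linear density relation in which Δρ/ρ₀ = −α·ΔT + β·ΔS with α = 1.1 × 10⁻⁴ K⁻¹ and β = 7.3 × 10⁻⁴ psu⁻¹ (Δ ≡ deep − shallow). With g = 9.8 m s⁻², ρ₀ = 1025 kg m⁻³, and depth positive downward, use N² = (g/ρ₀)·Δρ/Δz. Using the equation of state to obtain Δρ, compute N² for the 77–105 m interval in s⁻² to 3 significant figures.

2.26 × 10⁻⁴ s⁻²

ΔT = -1.5 K, ΔS = +0.66 psu (deep − shallow).
Δρ/ρ₀ = −αΔT + βΔS = 1.65 × 10⁻⁴ + 4.818 × 10⁻⁴ = 6.468 × 10⁻⁴, so Δρ ≈ 0.6630 kg m⁻³.
N² = (g/ρ₀)·Δρ/Δz = g·(Δρ/ρ₀)/Δz = 9.8 × 6.468 × 10⁻⁴ / 28 = 2.2638 × 10⁻⁴ s⁻² ≈ 2.26 × 10⁻⁴ s⁻².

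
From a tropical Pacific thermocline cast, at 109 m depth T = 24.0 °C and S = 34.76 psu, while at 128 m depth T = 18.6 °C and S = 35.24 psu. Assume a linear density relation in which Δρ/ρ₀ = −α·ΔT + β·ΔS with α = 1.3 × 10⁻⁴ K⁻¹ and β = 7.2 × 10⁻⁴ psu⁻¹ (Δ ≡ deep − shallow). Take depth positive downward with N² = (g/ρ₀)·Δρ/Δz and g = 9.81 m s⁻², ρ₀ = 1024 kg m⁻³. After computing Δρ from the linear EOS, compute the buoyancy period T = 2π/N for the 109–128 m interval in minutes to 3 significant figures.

4.50 min

ΔT = -5.4 K, ΔS = +0.48 psu (deep − shallow).
Δρ/ρ₀ = −αΔT + βΔS = 7.02 × 10⁻⁴ + 3.456 × 10⁻⁴ = 1.0476 × 10⁻³, so Δρ ≈ 1.073 kg m⁻³.
N² = (g/ρ₀)·Δρ/Δz = g·(Δρ/ρ₀)/Δz = 9.81 × 1.0476 × 10⁻³ / 19 = 5.4089 × 10⁻⁴ s⁻².
N = √(5.4089 × 10⁻⁴) = 0.023257 rad s⁻¹ → T = 2π/N = 270.16 s = 4.5027 min ≈ 4.50 min.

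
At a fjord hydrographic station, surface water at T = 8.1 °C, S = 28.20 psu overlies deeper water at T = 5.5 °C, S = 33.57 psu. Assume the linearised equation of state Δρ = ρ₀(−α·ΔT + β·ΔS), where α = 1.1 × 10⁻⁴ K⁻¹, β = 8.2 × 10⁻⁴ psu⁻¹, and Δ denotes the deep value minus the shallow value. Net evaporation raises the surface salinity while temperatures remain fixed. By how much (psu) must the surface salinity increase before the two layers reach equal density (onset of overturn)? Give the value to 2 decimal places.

Neutral buoyancy requires −α(T_deep − T_surf) + β(S_deep − S_surf′) = 0.
S_surf′ = S_deep − (α/β)·ΔT = 33.57 − (1.1 × 10⁻⁴/8.2 × 10⁻⁴)·(-2.6) = 33.9188 psu.
Increase required: 33.9188 − 28.20 = 5.7188 psu.

5.72 psu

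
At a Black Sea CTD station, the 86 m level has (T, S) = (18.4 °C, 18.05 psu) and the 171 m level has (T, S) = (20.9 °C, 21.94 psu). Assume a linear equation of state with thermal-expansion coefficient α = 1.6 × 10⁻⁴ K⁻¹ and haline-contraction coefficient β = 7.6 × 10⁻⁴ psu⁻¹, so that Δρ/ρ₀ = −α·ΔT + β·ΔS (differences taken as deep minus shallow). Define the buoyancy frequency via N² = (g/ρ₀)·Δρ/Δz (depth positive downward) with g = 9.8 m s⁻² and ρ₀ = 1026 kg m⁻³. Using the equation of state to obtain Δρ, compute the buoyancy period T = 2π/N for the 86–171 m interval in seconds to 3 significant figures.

366 s

ΔT = +2.5 K, ΔS = +3.89 psu (deep − shallow).
Δρ/ρ₀ = −αΔT + βΔS = -4.00 × 10⁻⁴ + 2.9564 × 10⁻³ = 2.5564 × 10⁻³, so Δρ ≈ 2.623 kg m⁻³.
N² = (g/ρ₀)·Δρ/Δz = g·(Δρ/ρ₀)/Δz = 9.8 × 2.5564 × 10⁻³ / 85 = 2.9474 × 10⁻⁴ s⁻².
N = √(2.9474 × 10⁻⁴) = 0.017168 rad s⁻¹ → T = 2π/N = 365.98 s ≈ 366 s.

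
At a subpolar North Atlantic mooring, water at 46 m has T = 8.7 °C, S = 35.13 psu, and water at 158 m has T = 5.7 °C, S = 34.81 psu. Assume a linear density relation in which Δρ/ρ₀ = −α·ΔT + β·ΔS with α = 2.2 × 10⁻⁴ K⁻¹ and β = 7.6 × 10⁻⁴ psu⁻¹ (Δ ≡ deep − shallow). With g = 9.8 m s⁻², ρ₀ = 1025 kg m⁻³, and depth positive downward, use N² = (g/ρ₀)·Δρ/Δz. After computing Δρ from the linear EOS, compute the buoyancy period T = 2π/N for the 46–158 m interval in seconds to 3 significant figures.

ΔT = -3.0 K, ΔS = -0.32 psu (deep − shallow).
Δρ/ρ₀ = −αΔT + βΔS = 6.60 × 10⁻⁴ − 2.432 × 10⁻⁴ = 4.168 × 10⁻⁴, so Δρ ≈ 0.4272 kg m⁻³.
N² = (g/ρ₀)·Δρ/Δz = g·(Δρ/ρ₀)/Δz = 9.8 × 4.168 × 10⁻⁴ / 112 = 3.6470 × 10⁻⁵ s⁻².
N = √(3.6470 × 10⁻⁵) = 6.0390 × 10⁻³ rad s⁻¹ → T = 2π/N = 1.0404 × 10³ s ≈ 1.04 × 10³ s.

1.04 × 10³ s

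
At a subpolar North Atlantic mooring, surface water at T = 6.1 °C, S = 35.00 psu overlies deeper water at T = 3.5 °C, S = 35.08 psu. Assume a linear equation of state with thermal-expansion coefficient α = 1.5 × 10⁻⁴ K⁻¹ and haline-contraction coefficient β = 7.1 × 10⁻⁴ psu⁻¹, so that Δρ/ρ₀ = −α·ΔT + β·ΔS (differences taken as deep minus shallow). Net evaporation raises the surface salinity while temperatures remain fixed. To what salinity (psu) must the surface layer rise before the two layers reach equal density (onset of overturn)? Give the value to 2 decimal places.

Neutral buoyancy requires −α(T_deep − T_surf) + β(S_deep − S_surf′) = 0.
S_surf′ = S_deep − (α/β)·ΔT = 35.08 − (1.5 × 10⁻⁴/7.1 × 10⁻⁴)·(-2.6) = 35.6293 psu.
Increase required: 35.6293 − 35.00 = 0.6293 psu.

35.63 psu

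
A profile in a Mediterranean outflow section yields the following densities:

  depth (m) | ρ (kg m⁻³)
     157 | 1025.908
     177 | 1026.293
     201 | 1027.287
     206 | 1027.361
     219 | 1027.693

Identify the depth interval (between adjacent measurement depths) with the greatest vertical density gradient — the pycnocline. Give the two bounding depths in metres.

177–201 m

Compute the density gradient over each adjacent pair:
  157–177 m: Δρ/Δz = 0.385/20 = 0.019 kg m⁻⁴
  177–201 m: Δρ/Δz = 0.994/24 = 0.041 kg m⁻⁴
  201–206 m: Δρ/Δz = 0.074/5 = 0.015 kg m⁻⁴
  206–219 m: Δρ/Δz = 0.332/13 = 0.026 kg m⁻⁴
The largest gradient is in the 177–201 m interval — the pycnocline.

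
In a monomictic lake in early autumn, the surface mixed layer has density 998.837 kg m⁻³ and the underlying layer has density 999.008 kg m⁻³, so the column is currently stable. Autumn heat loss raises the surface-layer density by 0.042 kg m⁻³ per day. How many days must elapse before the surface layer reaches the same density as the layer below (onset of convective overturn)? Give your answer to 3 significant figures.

Density deficit of the surface layer: 999.008 − 998.837 = 0.171 kg m⁻³.
Required change = 0.171 / 0.042 = 4.07 days.

4.07 days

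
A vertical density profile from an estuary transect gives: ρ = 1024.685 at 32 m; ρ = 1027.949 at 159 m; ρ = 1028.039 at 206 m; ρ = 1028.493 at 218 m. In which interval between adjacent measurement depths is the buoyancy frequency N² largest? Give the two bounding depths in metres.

206–218 m

Compute the density gradient over each adjacent pair:
  32–159 m: Δρ/Δz = 3.264/127 = 0.026 kg m⁻⁴
  159–206 m: Δρ/Δz = 0.090/47 = 1.9 × 10⁻³ kg m⁻⁴
  206–218 m: Δρ/Δz = 0.454/12 = 0.038 kg m⁻⁴
The largest gradient is in the 206–218 m interval — the pycnocline.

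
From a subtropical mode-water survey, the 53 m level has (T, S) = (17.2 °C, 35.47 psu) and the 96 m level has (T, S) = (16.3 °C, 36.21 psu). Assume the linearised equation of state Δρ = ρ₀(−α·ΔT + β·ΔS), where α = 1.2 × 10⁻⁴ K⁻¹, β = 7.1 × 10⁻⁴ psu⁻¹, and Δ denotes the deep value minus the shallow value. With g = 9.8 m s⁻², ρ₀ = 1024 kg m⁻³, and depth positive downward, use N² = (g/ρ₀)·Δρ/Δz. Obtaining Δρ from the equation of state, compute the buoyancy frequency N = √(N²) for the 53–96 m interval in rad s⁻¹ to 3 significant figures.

0.0120 rad s⁻¹

ΔT = -0.9 K, ΔS = +0.74 psu (deep − shallow).
Δρ/ρ₀ = −αΔT + βΔS = 1.08 × 10⁻⁴ + 5.254 × 10⁻⁴ = 6.334 × 10⁻⁴, so Δρ ≈ 0.6486 kg m⁻³.
N² = (g/ρ₀)·Δρ/Δz = g·(Δρ/ρ₀)/Δz = 9.8 × 6.334 × 10⁻⁴ / 43 = 1.4436 × 10⁻⁴ s⁻².
N = √(1.4436 × 10⁻⁴) = 0.012015 rad s⁻¹ ≈ 0.0120 rad s⁻¹.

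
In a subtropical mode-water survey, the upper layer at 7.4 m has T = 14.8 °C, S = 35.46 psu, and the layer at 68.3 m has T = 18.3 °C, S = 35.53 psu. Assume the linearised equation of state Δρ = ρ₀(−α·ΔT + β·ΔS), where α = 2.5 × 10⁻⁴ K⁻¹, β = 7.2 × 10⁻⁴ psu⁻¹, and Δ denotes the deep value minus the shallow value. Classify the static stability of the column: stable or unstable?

ΔT = 18.3 − 14.8 = +3.5 K and ΔS = 35.53 − 35.46 = +0.07 psu (deep − shallow).
−αΔT = -8.75 × 10⁻⁴; βΔS = 5.04 × 10⁻⁵; sum Δρ/ρ₀ = -8.246 × 10⁻⁴.
Δρ/ρ₀ < 0, so Δρ < 0: deeper water is lighter → statically unstable; the column would overturn.

unstable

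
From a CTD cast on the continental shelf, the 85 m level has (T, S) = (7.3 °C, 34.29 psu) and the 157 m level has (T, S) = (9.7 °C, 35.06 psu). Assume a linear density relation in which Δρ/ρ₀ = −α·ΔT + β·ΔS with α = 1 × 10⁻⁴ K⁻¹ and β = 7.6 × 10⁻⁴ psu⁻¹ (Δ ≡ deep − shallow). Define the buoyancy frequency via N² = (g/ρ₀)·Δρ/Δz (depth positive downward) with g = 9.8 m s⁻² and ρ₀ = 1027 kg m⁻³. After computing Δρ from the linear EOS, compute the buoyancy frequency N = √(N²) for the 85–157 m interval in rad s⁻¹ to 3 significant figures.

ΔT = +2.4 K, ΔS = +0.77 psu (deep − shallow).
Δρ/ρ₀ = −αΔT + βΔS = -2.40 × 10⁻⁴ + 5.852 × 10⁻⁴ = 3.452 × 10⁻⁴, so Δρ ≈ 0.3545 kg m⁻³.
N² = (g/ρ₀)·Δρ/Δz = g·(Δρ/ρ₀)/Δz = 9.8 × 3.452 × 10⁻⁴ / 72 = 4.6986 × 10⁻⁵ s⁻².
N = √(4.6986 × 10⁻⁵) = 6.8546 × 10⁻³ rad s⁻¹ ≈ 6.85 × 10⁻³ rad s⁻¹.

6.85 × 10⁻³ rad s⁻¹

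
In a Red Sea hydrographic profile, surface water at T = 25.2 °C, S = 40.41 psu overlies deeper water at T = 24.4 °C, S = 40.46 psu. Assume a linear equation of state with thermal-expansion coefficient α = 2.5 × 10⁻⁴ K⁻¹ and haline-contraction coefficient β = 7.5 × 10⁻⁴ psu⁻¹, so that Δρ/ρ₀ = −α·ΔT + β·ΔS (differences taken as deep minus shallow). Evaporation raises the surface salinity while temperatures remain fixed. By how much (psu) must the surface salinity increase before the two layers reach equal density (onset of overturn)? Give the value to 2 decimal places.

0.32 psu

Neutral buoyancy requires −α(T_deep − T_surf) + β(S_deep − S_surf′) = 0.
S_surf′ = S_deep − (α/β)·ΔT = 40.46 − (2.5 × 10⁻⁴/7.5 × 10⁻⁴)·(-0.8) = 40.7267 psu.
Increase required: 40.7267 − 40.41 = 0.3167 psu.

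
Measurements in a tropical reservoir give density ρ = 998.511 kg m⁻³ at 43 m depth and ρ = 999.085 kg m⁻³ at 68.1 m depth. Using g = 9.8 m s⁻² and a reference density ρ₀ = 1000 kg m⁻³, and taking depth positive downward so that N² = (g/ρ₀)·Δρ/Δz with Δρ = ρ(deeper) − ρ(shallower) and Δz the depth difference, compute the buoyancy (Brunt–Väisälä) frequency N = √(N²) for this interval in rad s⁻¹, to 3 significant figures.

Δρ = 999.085 − 998.511 = 0.574 kg m⁻³ over Δz = 68.1 − 43 = 25.1 m.
N² = (9.8/1000) × (0.574/25.1) = 2.2411 × 10⁻⁴ s⁻².
N = √(2.2411 × 10⁻⁴) = 0.014970 rad s⁻¹ ≈ 0.0150 rad s⁻¹.

0.0150 rad s⁻¹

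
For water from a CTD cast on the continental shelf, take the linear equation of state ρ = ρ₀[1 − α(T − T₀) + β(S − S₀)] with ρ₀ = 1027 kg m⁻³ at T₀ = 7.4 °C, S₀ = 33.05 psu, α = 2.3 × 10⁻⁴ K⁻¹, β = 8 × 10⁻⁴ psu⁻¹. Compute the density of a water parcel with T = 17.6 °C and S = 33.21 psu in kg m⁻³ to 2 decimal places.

1024.72 kg m⁻³

T − T₀ = +10.2 K, S − S₀ = +0.16 psu.
Bracket = 1 − α·(+10.2) + β·(+0.16) = 1 + (-2.218 × 10⁻³) = 0.9977820.
ρ = 1027 × 0.9977820 = 1024.72 kg m⁻³.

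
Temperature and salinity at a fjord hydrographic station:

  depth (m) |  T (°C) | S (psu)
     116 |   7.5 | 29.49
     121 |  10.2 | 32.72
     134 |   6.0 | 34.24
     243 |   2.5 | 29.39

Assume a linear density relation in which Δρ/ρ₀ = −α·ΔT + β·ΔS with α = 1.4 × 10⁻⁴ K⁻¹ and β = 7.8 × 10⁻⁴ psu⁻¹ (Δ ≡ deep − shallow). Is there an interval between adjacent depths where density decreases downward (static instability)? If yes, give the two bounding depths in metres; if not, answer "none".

134–243 m

Evaluate Δρ/ρ₀ = −αΔT + βΔS across each adjacent pair:
  116–121 m: −αΔT+βΔS = −(1.4 × 10⁻⁴)(+2.7)+(7.8 × 10⁻⁴)(+3.23) = 2.1 × 10⁻³ → stable
  121–134 m: −αΔT+βΔS = −(1.4 × 10⁻⁴)(-4.2)+(7.8 × 10⁻⁴)(+1.52) = 1.8 × 10⁻³ → stable
  134–243 m: −αΔT+βΔS = −(1.4 × 10⁻⁴)(-3.5)+(7.8 × 10⁻⁴)(-4.85) = -3.3 × 10⁻³ → UNSTABLE
The 134–243 m interval has Δρ < 0: lighter water underlies denser water.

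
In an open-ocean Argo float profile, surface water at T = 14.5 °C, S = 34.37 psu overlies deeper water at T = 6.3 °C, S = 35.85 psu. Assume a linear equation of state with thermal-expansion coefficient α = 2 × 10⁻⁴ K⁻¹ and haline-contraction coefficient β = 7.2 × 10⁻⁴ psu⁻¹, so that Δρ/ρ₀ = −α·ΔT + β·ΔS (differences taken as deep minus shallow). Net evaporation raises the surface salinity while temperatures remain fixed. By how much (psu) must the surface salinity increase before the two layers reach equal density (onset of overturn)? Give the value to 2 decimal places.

3.76 psu

Neutral buoyancy requires −α(T_deep − T_surf) + β(S_deep − S_surf′) = 0.
S_surf′ = S_deep − (α/β)·ΔT = 35.85 − (2 × 10⁻⁴/7.2 × 10⁻⁴)·(-8.2) = 38.1278 psu.
Increase required: 38.1278 − 34.37 = 3.7578 psu.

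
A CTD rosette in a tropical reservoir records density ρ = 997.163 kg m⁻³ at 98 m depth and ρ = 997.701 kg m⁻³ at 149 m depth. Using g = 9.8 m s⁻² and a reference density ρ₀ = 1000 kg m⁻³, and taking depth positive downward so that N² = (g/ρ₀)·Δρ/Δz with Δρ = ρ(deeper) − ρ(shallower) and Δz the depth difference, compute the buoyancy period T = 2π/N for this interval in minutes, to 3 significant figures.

10.3 min

Δρ = 997.701 − 997.163 = 0.538 kg m⁻³ over Δz = 149 − 98 = 51 m.
N² = (9.8/1000) × (0.538/51) = 1.0338 × 10⁻⁴ s⁻².
N = √(1.0338 × 10⁻⁴) = 0.010168 rad s⁻¹, so T = 2π/N = 617.94 s = 10.299 min ≈ 10.3 min.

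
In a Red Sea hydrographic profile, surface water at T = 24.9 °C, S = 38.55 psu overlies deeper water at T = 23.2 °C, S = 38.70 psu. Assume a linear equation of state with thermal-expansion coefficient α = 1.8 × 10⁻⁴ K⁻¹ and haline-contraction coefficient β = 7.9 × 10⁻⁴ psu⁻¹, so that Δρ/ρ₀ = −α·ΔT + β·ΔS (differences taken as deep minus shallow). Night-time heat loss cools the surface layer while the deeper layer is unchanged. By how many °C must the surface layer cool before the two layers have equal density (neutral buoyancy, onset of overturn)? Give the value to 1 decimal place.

Neutral buoyancy requires Δρ = 0, i.e. −α(T_deep − T_surf′) + β(S_deep − S_surf) = 0.
T_surf′ = T_deep − (β/α)·ΔS = 23.2 − (7.9 × 10⁻⁴/1.8 × 10⁻⁴)·(+0.15) = 22.542 °C.
Cooling required: 24.9 − (22.542) = 2.358 °C.

2.4 °C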